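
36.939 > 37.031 False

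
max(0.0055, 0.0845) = 0.0845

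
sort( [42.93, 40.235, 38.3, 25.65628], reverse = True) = [42.93, 40.235, 38.3, 25.65628]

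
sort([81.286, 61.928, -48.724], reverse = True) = [81.286, 61.928, -48.724]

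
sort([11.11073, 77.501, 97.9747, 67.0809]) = [11.11073, 67.0809, 77.501, 97.9747]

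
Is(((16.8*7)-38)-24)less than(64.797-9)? Yes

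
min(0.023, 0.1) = 0.023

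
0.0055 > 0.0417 False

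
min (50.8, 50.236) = 50.236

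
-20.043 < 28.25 True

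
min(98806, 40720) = 40720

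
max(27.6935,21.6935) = 27.6935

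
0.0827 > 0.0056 True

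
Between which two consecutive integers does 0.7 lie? 0 and 1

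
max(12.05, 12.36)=12.36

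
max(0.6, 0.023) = 0.6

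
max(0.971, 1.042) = 1.042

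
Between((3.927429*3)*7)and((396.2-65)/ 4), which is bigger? ((396.2-65)/ 4)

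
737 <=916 True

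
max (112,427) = 427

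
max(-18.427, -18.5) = -18.427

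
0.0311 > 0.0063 True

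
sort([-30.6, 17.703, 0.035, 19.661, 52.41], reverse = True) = [52.41, 19.661, 17.703, 0.035, -30.6]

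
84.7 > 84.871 False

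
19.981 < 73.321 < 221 True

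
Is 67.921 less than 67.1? No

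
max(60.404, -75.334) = 60.404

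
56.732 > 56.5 True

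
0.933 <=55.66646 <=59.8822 True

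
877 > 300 True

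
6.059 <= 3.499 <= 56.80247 False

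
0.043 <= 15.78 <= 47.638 True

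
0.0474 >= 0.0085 True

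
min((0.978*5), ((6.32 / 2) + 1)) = 4.16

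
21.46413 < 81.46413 True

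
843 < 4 False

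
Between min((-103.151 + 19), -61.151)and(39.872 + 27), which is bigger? (39.872 + 27)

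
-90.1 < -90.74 False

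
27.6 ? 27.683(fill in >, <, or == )<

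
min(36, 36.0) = 36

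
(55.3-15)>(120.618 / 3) True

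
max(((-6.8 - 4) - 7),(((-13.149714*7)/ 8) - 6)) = -17.50599975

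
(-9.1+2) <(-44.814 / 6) False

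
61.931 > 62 False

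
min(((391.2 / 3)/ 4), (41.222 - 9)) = 32.222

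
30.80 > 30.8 False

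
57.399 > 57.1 True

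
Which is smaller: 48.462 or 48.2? 48.2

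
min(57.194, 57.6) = 57.194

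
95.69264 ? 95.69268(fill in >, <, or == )<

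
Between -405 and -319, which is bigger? -319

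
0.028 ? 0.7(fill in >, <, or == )<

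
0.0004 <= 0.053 True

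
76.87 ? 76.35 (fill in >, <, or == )>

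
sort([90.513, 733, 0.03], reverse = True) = [733, 90.513, 0.03]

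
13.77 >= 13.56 True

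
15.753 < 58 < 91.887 True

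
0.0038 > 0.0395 False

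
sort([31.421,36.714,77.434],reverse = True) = [77.434,36.714,31.421]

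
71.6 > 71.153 True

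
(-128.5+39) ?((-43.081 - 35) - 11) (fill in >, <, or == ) <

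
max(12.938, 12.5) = 12.938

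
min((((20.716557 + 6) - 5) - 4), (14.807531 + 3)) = 17.716557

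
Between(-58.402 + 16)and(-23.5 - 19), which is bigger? (-58.402 + 16)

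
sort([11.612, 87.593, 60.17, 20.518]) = [11.612, 20.518, 60.17, 87.593]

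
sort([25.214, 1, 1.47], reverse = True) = [25.214, 1.47, 1]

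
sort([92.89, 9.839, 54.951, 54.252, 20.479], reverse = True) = [92.89, 54.951, 54.252, 20.479, 9.839]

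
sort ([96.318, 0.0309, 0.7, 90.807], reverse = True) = [96.318, 90.807, 0.7, 0.0309]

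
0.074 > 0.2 False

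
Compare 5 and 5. They are equal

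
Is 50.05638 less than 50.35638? Yes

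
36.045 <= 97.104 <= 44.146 False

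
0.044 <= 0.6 True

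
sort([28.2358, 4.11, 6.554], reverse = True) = [28.2358, 6.554, 4.11]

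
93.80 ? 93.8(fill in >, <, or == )==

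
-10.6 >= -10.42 False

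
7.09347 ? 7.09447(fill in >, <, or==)<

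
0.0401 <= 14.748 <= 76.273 True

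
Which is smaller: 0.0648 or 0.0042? 0.0042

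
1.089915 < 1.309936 True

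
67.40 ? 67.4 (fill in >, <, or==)==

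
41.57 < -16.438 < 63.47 False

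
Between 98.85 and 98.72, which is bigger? 98.85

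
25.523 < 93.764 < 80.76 False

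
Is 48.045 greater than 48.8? No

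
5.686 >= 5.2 True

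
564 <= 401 False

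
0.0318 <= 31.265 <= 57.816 True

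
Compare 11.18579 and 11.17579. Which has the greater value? 11.18579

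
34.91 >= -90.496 True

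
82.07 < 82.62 True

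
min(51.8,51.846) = 51.8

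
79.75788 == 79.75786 False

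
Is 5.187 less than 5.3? Yes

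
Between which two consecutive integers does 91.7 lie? 91 and 92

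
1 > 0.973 True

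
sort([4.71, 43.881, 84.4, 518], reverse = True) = [518, 84.4, 43.881, 4.71]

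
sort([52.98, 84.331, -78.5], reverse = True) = [84.331, 52.98, -78.5]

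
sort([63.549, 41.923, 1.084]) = [1.084, 41.923, 63.549]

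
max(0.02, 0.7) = 0.7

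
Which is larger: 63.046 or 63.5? 63.5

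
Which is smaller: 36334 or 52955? 36334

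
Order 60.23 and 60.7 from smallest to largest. 60.23, 60.7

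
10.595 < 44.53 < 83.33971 True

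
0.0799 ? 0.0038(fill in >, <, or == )>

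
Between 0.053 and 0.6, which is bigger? 0.6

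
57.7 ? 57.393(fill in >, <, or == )>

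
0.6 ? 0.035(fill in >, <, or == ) >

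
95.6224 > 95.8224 False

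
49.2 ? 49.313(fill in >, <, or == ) <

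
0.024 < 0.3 True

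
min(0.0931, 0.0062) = 0.0062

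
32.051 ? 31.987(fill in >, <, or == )>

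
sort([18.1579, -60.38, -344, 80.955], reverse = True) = [80.955, 18.1579, -60.38, -344]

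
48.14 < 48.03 False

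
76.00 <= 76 True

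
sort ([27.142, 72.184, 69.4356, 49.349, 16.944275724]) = [16.944275724, 27.142, 49.349, 69.4356, 72.184]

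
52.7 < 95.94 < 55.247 False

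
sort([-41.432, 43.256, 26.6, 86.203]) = [-41.432, 26.6, 43.256, 86.203]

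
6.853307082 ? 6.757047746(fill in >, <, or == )>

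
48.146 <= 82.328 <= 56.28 False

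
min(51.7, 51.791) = 51.7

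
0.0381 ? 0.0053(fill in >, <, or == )>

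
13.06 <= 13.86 True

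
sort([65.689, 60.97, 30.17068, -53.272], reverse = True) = [65.689, 60.97, 30.17068, -53.272]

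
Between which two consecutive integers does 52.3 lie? 52 and 53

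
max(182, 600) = 600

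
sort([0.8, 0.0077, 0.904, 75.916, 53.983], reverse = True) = [75.916, 53.983, 0.904, 0.8, 0.0077]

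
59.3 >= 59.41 False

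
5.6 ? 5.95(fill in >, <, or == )<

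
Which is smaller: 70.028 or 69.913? 69.913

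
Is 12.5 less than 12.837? Yes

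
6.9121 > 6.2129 True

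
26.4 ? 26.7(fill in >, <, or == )<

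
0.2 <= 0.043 False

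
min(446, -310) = -310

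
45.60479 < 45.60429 False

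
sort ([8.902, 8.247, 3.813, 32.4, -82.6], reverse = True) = [32.4, 8.902, 8.247, 3.813, -82.6]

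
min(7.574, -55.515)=-55.515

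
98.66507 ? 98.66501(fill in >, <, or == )>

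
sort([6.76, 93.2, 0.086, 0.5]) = [0.086, 0.5, 6.76, 93.2]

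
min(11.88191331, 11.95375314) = 11.88191331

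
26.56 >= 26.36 True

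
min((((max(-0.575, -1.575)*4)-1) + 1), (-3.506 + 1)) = -2.506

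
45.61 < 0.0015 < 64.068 False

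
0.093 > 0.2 False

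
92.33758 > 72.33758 True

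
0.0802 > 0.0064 True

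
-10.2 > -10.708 True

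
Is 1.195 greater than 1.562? No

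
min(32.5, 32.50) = 32.5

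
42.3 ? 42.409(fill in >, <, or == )<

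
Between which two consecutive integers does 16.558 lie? 16 and 17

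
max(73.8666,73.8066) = 73.8666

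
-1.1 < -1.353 False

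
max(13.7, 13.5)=13.7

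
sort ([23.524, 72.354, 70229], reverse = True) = [70229, 72.354, 23.524]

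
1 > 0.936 True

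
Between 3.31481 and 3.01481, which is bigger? 3.31481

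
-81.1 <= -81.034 True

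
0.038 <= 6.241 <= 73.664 True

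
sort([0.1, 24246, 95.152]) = [0.1, 95.152, 24246]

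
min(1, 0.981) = 0.981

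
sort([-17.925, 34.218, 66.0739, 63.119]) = [-17.925, 34.218, 63.119, 66.0739]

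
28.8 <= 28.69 False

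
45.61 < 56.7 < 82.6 True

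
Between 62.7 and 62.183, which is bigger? 62.7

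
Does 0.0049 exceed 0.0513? No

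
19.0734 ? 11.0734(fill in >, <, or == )>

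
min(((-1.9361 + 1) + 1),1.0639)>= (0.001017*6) True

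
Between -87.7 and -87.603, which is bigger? -87.603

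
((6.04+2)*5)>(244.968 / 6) False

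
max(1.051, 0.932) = 1.051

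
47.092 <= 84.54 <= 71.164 False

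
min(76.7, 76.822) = 76.7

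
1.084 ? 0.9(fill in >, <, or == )>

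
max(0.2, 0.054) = 0.2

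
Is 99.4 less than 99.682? Yes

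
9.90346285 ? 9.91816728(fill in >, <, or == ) <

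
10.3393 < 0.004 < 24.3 False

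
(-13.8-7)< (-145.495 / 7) True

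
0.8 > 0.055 True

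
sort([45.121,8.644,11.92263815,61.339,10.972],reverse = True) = [61.339,45.121,11.92263815,10.972,8.644]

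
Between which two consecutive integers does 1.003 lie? 1 and 2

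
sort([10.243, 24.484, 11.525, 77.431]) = [10.243, 11.525, 24.484, 77.431]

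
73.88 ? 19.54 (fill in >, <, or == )>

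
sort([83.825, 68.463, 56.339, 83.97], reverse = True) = [83.97, 83.825, 68.463, 56.339]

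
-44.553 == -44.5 False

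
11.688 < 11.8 True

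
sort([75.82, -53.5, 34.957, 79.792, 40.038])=[-53.5, 34.957, 40.038, 75.82, 79.792]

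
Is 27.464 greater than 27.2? Yes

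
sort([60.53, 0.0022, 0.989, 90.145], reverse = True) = [90.145, 60.53, 0.989, 0.0022]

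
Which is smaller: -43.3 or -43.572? -43.572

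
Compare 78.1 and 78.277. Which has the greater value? 78.277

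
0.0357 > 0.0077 True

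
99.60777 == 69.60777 False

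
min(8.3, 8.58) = 8.3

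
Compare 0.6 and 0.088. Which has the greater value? 0.6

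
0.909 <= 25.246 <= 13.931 False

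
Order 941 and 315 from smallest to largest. 315, 941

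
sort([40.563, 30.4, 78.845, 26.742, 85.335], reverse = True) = [85.335, 78.845, 40.563, 30.4, 26.742]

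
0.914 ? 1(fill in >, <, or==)<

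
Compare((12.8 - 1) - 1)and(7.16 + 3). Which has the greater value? ((12.8 - 1) - 1)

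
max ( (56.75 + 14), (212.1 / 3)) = 70.75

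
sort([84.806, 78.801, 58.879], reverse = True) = [84.806, 78.801, 58.879]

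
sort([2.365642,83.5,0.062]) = [0.062,2.365642,83.5]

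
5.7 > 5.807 False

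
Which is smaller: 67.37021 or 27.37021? 27.37021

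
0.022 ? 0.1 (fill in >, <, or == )<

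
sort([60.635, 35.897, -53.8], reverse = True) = [60.635, 35.897, -53.8]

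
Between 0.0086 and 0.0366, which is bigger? 0.0366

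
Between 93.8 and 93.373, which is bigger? 93.8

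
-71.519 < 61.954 True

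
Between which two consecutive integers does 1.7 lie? 1 and 2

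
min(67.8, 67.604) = 67.604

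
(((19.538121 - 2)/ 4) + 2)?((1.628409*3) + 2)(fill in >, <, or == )<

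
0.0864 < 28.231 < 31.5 True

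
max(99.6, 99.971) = 99.971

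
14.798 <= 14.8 True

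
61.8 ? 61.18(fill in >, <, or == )>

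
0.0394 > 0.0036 True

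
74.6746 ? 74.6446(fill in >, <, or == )>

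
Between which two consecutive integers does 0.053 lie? 0 and 1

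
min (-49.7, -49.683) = -49.7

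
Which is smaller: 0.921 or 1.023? 0.921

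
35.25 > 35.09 True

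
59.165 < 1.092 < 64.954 False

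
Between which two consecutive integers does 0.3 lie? 0 and 1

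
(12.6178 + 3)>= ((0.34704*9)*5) True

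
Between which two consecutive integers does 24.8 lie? 24 and 25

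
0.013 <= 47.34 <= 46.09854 False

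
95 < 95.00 False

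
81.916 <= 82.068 True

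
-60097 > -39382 False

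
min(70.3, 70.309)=70.3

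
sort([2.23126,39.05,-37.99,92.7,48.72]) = [-37.99,2.23126,39.05,48.72,92.7]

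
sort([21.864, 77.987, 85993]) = [21.864, 77.987, 85993]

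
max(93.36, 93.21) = 93.36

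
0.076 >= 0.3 False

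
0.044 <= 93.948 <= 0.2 False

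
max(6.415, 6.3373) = 6.415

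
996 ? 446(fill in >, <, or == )>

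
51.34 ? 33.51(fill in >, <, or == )>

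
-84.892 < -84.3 True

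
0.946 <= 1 True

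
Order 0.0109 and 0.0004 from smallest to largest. 0.0004, 0.0109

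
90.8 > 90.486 True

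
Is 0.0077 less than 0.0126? Yes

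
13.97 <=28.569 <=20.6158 False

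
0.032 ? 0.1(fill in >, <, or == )<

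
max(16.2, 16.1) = 16.2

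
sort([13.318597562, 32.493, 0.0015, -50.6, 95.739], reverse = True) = [95.739, 32.493, 13.318597562, 0.0015, -50.6]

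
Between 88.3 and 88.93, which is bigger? 88.93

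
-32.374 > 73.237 False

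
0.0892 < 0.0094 False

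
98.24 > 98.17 True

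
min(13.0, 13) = 13.0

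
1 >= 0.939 True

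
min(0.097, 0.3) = 0.097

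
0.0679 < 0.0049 False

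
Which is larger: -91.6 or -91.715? -91.6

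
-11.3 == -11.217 False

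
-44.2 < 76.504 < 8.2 False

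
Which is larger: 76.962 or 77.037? 77.037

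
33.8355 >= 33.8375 False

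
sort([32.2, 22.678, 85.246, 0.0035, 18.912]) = [0.0035, 18.912, 22.678, 32.2, 85.246]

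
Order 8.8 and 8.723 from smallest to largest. 8.723, 8.8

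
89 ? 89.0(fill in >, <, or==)==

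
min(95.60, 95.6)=95.60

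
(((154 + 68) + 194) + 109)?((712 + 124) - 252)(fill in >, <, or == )<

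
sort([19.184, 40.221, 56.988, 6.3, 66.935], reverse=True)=[66.935, 56.988, 40.221, 19.184, 6.3]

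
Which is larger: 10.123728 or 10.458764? 10.458764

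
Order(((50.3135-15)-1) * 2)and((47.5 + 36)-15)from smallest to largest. ((47.5 + 36)-15),(((50.3135-15)-1) * 2)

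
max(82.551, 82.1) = 82.551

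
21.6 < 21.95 True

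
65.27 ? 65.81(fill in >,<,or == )<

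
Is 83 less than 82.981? No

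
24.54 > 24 True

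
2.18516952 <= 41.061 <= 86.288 True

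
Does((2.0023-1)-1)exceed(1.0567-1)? No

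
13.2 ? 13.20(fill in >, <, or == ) ==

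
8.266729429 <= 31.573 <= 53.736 True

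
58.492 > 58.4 True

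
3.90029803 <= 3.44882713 False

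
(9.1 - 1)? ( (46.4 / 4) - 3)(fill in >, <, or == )<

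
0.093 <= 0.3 True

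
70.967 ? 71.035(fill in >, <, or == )<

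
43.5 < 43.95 True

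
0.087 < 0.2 True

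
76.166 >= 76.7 False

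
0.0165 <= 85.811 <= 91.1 True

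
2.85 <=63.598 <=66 True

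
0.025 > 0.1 False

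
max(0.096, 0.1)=0.1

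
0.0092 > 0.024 False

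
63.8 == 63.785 False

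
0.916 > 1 False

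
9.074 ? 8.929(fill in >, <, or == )>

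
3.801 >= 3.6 True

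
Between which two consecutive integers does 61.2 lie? 61 and 62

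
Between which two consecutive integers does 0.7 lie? 0 and 1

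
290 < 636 True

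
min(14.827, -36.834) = -36.834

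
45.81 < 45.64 False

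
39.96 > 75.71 False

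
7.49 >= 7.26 True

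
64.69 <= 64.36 False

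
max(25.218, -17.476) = 25.218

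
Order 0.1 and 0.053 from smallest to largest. 0.053, 0.1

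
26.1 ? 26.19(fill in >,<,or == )<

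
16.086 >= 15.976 True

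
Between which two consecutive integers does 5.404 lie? 5 and 6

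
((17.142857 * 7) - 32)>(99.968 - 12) True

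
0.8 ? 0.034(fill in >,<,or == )>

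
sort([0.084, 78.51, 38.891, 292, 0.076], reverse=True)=[292, 78.51, 38.891, 0.084, 0.076]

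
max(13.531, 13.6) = 13.6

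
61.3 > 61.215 True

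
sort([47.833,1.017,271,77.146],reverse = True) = [271,77.146,47.833,1.017]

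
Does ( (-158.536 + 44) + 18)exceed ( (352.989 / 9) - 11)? No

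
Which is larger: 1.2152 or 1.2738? 1.2738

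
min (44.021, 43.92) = 43.92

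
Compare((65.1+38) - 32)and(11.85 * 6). They are equal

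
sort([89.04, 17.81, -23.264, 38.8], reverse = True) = [89.04, 38.8, 17.81, -23.264]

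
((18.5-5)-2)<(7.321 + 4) False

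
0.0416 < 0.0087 False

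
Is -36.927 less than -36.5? Yes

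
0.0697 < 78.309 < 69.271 False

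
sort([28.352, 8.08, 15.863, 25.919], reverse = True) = [28.352, 25.919, 15.863, 8.08]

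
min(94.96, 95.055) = 94.96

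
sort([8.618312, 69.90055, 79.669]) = [8.618312, 69.90055, 79.669]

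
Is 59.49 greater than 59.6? No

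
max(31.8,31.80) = 31.80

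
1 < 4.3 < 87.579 True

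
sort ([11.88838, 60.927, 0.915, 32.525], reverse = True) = [60.927, 32.525, 11.88838, 0.915]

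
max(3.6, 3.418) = 3.6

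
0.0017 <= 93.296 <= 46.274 False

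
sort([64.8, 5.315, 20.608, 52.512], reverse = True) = [64.8, 52.512, 20.608, 5.315]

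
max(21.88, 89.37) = 89.37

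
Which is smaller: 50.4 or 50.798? 50.4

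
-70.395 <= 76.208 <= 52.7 False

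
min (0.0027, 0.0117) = 0.0027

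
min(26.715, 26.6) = 26.6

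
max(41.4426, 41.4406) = 41.4426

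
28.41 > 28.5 False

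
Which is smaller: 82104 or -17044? -17044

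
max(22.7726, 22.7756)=22.7756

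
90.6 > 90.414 True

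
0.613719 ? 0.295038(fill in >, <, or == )>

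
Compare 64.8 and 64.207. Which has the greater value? 64.8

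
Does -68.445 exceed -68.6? Yes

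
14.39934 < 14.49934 True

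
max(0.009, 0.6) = 0.6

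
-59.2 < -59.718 False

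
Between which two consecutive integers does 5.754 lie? 5 and 6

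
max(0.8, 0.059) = 0.8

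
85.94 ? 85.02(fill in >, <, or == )>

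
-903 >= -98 False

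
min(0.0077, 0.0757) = 0.0077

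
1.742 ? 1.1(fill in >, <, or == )>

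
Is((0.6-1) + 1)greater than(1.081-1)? Yes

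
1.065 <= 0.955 False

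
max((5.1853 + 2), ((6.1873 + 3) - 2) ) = 7.1873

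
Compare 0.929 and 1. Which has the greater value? 1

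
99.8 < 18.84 False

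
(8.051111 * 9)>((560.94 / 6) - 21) False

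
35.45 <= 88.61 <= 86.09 False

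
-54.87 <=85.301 True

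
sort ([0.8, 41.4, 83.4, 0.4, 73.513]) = [0.4, 0.8, 41.4, 73.513, 83.4]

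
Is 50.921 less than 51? Yes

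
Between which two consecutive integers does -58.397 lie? -59 and -58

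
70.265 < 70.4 True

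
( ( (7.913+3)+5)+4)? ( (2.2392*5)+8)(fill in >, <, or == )>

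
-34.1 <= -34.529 False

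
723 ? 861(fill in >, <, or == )<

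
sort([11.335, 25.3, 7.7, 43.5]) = [7.7, 11.335, 25.3, 43.5]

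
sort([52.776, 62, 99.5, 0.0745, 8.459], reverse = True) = [99.5, 62, 52.776, 8.459, 0.0745]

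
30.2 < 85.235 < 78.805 False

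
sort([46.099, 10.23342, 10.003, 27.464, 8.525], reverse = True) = [46.099, 27.464, 10.23342, 10.003, 8.525]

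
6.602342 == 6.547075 False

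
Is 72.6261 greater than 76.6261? No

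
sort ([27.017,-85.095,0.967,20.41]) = [-85.095,0.967,20.41,27.017]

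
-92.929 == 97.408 False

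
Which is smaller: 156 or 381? 156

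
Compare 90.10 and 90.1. They are equal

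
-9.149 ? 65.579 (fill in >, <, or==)<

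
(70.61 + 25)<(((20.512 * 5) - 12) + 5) False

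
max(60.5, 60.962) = 60.962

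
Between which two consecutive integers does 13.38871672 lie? 13 and 14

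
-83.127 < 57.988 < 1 False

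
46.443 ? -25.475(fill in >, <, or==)>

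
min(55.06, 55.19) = 55.06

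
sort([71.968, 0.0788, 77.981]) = [0.0788, 71.968, 77.981]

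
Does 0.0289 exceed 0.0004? Yes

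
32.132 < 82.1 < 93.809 True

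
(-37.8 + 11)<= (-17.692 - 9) True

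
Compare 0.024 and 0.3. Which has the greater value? 0.3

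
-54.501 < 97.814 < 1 False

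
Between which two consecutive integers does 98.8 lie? 98 and 99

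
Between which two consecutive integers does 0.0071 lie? 0 and 1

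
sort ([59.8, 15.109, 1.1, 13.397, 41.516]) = [1.1, 13.397, 15.109, 41.516, 59.8]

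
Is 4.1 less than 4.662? Yes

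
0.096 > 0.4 False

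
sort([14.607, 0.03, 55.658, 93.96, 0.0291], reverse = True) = [93.96, 55.658, 14.607, 0.03, 0.0291]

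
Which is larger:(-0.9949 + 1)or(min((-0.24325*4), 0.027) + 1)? (min((-0.24325*4), 0.027) + 1)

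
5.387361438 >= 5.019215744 True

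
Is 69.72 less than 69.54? No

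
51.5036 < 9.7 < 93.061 False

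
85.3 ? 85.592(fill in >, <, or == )<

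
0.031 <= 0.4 True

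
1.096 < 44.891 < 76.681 True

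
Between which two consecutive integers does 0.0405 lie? 0 and 1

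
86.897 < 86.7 False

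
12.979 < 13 True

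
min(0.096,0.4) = 0.096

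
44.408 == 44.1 False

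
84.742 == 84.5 False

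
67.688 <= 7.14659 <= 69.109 False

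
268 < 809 True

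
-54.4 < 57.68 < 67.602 True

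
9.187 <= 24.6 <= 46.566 True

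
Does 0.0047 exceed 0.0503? No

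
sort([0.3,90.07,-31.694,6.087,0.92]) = [-31.694,0.3,0.92,6.087,90.07]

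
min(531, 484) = 484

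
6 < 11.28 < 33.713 True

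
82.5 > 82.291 True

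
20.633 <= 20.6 False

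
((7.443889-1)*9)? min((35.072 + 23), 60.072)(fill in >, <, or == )<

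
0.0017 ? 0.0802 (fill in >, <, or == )<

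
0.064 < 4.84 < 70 True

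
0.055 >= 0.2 False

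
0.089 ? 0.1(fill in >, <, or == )<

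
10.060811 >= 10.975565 False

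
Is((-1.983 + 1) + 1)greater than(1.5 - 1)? No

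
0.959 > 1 False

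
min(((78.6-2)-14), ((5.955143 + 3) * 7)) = 62.6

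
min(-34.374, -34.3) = -34.374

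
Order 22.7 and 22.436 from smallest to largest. 22.436, 22.7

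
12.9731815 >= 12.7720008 True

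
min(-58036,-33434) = -58036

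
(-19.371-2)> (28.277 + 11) False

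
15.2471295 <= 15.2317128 False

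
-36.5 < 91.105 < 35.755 False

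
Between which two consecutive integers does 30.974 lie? 30 and 31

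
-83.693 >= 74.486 False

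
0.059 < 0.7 True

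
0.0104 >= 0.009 True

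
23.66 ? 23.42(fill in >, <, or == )>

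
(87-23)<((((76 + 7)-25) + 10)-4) False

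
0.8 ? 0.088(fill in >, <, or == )>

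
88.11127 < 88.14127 True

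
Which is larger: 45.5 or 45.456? 45.5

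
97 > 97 False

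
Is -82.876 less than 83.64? Yes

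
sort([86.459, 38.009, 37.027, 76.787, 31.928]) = [31.928, 37.027, 38.009, 76.787, 86.459]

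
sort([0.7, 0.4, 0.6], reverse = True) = [0.7, 0.6, 0.4]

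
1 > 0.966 True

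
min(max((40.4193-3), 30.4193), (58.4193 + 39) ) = 37.4193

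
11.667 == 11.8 False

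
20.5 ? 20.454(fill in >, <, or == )>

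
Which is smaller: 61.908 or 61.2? 61.2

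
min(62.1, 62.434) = 62.1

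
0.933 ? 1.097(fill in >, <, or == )<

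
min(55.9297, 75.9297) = 55.9297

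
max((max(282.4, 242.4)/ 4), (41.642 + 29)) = 70.642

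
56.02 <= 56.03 True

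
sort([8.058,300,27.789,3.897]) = [3.897,8.058,27.789,300]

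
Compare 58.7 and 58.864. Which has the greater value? 58.864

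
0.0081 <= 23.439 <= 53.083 True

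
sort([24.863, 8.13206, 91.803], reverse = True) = [91.803, 24.863, 8.13206]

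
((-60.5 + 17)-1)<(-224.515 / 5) False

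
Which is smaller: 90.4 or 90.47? 90.4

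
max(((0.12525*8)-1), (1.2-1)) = 0.2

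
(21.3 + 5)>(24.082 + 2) True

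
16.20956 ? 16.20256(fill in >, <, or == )>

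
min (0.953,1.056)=0.953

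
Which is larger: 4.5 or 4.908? 4.908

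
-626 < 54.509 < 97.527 True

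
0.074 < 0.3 True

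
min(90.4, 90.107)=90.107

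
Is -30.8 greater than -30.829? Yes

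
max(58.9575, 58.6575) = 58.9575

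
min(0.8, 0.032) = 0.032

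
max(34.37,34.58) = 34.58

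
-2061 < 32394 True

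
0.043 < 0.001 False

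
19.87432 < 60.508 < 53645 True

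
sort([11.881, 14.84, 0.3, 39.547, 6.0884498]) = [0.3, 6.0884498, 11.881, 14.84, 39.547]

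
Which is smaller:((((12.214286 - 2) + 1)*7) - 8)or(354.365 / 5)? ((((12.214286 - 2) + 1)*7) - 8)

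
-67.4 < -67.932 False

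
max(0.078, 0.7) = 0.7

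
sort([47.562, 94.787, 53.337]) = [47.562, 53.337, 94.787]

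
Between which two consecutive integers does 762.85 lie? 762 and 763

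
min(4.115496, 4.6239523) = 4.115496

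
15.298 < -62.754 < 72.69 False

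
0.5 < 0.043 False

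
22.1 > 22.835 False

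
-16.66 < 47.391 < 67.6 True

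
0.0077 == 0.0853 False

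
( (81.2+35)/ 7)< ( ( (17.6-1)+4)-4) False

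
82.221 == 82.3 False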